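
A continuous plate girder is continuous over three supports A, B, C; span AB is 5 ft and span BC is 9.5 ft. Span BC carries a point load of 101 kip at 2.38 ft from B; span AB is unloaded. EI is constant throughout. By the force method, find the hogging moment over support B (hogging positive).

Take M_B as the redundant. Released structure: two simple spans AB and BC with a hinge at B.
Discontinuity in slope at B on the released structure — sum the simple-span end rotations:
  span BC: point load 101 at a = 2.38: Pab(L + b)/(6LEI) = 499/EI
  relative rotation θ_0 = (0 + 499)/EI = 499/EI
A unit hogging moment at B produces rotation L₁/(3EI) + L₂/(3EI) = 4.833/EI.
Compatibility: M_B·(L₁+L₂)/(3EI) = θ_0, giving M_B = 103.2 kip·ft (hogging).

M_B = 103.2 kip·ft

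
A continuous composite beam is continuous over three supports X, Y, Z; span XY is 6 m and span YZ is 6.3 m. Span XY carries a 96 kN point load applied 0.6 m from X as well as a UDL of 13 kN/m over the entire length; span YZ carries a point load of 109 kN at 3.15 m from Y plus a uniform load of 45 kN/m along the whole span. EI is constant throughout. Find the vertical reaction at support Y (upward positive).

R_Y = 317.3 kN

Take M_Y as the redundant. Released structure: two simple spans XY and YZ with a hinge at Y.
Discontinuity in slope at Y on the released structure — sum the simple-span end rotations:
  span XY: point load 96 at a = 0.6: Pab(L + a)/(6LEI) = 57.02/EI
  span XY: UDL 13: wL³/(24EI) = 117/EI
  span YZ: point load 109 at a = 3.15: Pab(L + b)/(6LEI) = 270.4/EI
  span YZ: UDL 45: wL³/(24EI) = 468.8/EI
  relative rotation θ_0 = (174 + 739.2)/EI = 913.3/EI
A unit hogging moment at Y produces rotation L₁/(3EI) + L₂/(3EI) = 4.1/EI.
Compatibility: M_Y·(L₁+L₂)/(3EI) = θ_0, giving M_Y = 222.7 kN·m (hogging).
Span XY, ΣM about X with M_Y applied at Y: R_Y^{XY}·6 = 291.6 + 222.7, so R_Y^{XY} = 85.72 kN and R_X = 174 − 85.72 = 88.28 kN.
Span YZ, ΣM about Z: R_Y^{YZ}·6.3 = 1236 + 222.7, so R_Y^{YZ} = 231.6 kN and R_Z = 392.5 − 231.6 = 160.9 kN.
R_Y = 85.72 + 231.6 = 317.3 kN.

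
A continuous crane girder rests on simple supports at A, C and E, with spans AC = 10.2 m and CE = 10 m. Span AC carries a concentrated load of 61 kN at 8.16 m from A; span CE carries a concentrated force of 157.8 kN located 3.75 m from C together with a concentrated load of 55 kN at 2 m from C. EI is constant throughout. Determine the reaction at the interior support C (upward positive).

R_C = 237.6 kN

Take M_C as the redundant. Released structure: two simple spans AC and CE with a hinge at C.
Rotations at C on the released spans (each span's end-slope, ×1/EI):
  span AC: point load 61 at a = 8.16: Pab(L + a)/(6LEI) = 304.6/EI
  span CE: point load 157.8 at a = 3.75: Pab(L + b)/(6LEI) = 1002/EI
  span CE: point load 55 at a = 2: Pab(L + b)/(6LEI) = 264/EI
  relative rotation θ_0 = (304.6 + 1266)/EI = 1570/EI
A unit hogging moment at C produces rotation L₁/(3EI) + L₂/(3EI) = 6.733/EI.
Slope continuity at C: θ_0 = M_C·6.733/EI, so M_C = 1570/6.733 = 233.2 kN·m (hogging).
Span AC, ΣM about A with M_C applied at C: R_C^{AC}·10.2 = 497.8 + 233.2, so R_C^{AC} = 71.66 kN and R_A = 61 − 71.66 = -10.66 kN.
Span CE, ΣM about E: R_C^{CE}·10 = 1426 + 233.2, so R_C^{CE} = 165.9 kN and R_E = 212.8 − 165.9 = 46.85 kN.
R_C = 71.66 + 165.9 = 237.6 kN.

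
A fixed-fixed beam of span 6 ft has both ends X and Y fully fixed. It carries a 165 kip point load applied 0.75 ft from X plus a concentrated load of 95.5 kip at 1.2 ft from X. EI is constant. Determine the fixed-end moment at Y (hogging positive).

Take the two fixed-end moments M_X, M_Y as redundants; the released structure is the simple span XY.
On the primary (simply-supported) span, the end slopes from the loading are:
  at X: point load 165 at a = 0.75: Pab(L + b)/(6LEI) = 203/EI
  at Y: point load 165 at a = 0.75: Pab(L + a)/(6LEI) = 121.8/EI
  at X: point load 95.5 at a = 1.2: Pab(L + b)/(6LEI) = 165/EI
  at Y: point load 95.5 at a = 1.2: Pab(L + a)/(6LEI) = 110/EI
  θ_X0 = 368.1/EI,  θ_Y0 = 231.8/EI
Flexibility coefficients: a unit moment at one end gives L/(3EI) there and L/(6EI) at the far end, so f₁₁ = f₂₂ = 2/EI and f₁₂ = f₂₁ = 1/EI.
Compatibility — zero rotation at each built-in end:
  2 M_X + 1 M_Y = 368.1
  1 M_X + 2 M_Y = 231.8
Solving the pair gives M_X = 168.1 kip·ft and M_Y = 31.87 kip·ft (hogging).

M_Y = 31.87 kip·ft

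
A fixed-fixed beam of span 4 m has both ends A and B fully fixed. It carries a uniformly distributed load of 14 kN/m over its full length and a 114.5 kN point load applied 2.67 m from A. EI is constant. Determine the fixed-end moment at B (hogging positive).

Release both end moments; the primary structure is a simply-supported span AB with redundants M_A and M_B.
Simple-span end rotations at A and B under the given loads:
  at A: UDL 14: wL³/(24EI) = 37.33/EI
  at B: UDL 14: wL³/(24EI) = 37.33/EI
  at A: point load 114.5 at a = 2.67: Pab(L + b)/(6LEI) = 90.3/EI
  at B: point load 114.5 at a = 2.67: Pab(L + a)/(6LEI) = 113/EI
  θ_A0 = 127.6/EI,  θ_B0 = 150.3/EI
Flexibility coefficients: a unit moment at one end gives L/(3EI) there and L/(6EI) at the far end, so f₁₁ = f₂₂ = 1.333/EI and f₁₂ = f₂₁ = 0.6667/EI.
Compatibility — zero rotation at each built-in end:
  1.333 M_A + 0.6667 M_B = 127.6
  0.6667 M_A + 1.333 M_B = 150.3
Solving the pair gives M_A = 52.47 kN·m and M_B = 86.52 kN·m (hogging).

M_B = 86.52 kN·m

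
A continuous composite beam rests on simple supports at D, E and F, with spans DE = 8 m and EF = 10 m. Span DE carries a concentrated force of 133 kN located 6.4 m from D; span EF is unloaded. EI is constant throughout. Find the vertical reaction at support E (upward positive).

Insert a hinge at E; M_E is the redundant, and each span becomes simply supported.
Rotations at E on the released spans (each span's end-slope, ×1/EI):
  span DE: point load 133 at a = 6.4: Pab(L + a)/(6LEI) = 408.6/EI
  relative rotation θ_0 = (408.6 + 0)/EI = 408.6/EI
A unit hogging moment at E produces rotation L₁/(3EI) + L₂/(3EI) = 6/EI.
Slope continuity at E: θ_0 = M_E·6/EI, so M_E = 408.6/6 = 68.1 kN·m (hogging).
Span DE, ΣM about D with M_E applied at E: R_E^{DE}·8 = 851.2 + 68.1, so R_E^{DE} = 114.9 kN and R_D = 133 − 114.9 = 18.09 kN.
Span EF, ΣM about F: R_E^{EF}·10 = 0 + 68.1, so R_E^{EF} = 6.81 kN and R_F = 0 − 6.81 = -6.81 kN.
R_E = 114.9 + 6.81 = 121.7 kN.

R_E = 121.7 kN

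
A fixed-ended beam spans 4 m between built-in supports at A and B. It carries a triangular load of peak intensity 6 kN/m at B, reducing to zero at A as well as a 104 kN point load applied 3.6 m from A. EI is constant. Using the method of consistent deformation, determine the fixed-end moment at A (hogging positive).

M_A = 6.944 kN·m

Take the two fixed-end moments M_A, M_B as redundants; the released structure is the simple span AB.
Simple-span end rotations at A and B under the given loads:
  at A: triangular load, peak 6: 7w₀L³/(360EI) = 7.467/EI
  at B: triangular load, peak 6: w₀L³/(45EI) = 8.533/EI
  at A: point load 104 at a = 3.6: Pab(L + b)/(6LEI) = 27.46/EI
  at B: point load 104 at a = 3.6: Pab(L + a)/(6LEI) = 47.42/EI
  θ_A0 = 34.92/EI,  θ_B0 = 55.96/EI
Flexibility coefficients: a unit moment at one end gives L/(3EI) there and L/(6EI) at the far end, so f₁₁ = f₂₂ = 1.333/EI and f₁₂ = f₂₁ = 0.6667/EI.
Compatibility — zero rotation at each built-in end:
  1.333 M_A + 0.6667 M_B = 34.92
  0.6667 M_A + 1.333 M_B = 55.96
Solving the pair gives M_A = 6.944 kN·m and M_B = 38.5 kN·m (hogging).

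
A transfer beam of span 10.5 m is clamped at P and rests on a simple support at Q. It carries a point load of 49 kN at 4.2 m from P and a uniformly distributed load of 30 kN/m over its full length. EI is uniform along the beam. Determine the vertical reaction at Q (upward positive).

Release the roller at Q. Primary structure: cantilever fixed at P.
Free-end deflection of the primary structure under the applied loading (downward +):
  point load 49 at a = 4.2: Pa²(3L − a)/(6EI) = 3933/EI
  UDL 30: wL⁴/(8EI) = 45581/EI
  δ_0 = 49514/EI
Tip deflection under a unit load at Q: L³/(3EI) = 385.9/EI.
Compatibility at Q: δ_0 − R_Q·δ_{QQ} = 0, so R_Q = 49514/385.9 = 128.3 kN.

R_Q = 128.3 kN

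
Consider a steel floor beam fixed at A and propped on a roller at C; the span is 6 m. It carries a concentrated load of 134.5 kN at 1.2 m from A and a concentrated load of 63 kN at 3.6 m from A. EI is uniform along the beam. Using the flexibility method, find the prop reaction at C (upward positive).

Release the roller at C. Primary structure: cantilever fixed at A.
Primary-structure tip deflection at C by superposition:
  point load 134.5 at a = 1.2: Pa²(3L − a)/(6EI) = 542.3/EI
  point load 63 at a = 3.6: Pa²(3L − a)/(6EI) = 1960/EI
  δ_0 = 2502/EI
Tip deflection under a unit load at C: L³/(3EI) = 72/EI.
Compatibility at C: δ_0 − R_C·δ_{CC} = 0, so R_C = 2502/72 = 34.75 kN.

R_C = 34.75 kN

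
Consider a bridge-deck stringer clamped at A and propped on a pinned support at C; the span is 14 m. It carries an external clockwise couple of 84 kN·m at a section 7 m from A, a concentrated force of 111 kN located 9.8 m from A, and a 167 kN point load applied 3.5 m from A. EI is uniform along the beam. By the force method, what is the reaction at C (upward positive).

R_C = 83.65 kN

Remove the prop at C; the released (primary) structure is a cantilever built in at A.
Free-end deflection of the primary structure under the applied loading (downward +):
  clockwise couple 84 at a = 7: M₀a(2L − a)/(2EI) = 6174/EI
  point load 111 at a = 9.8: Pa²(3L − a)/(6EI) = 57211/EI
  point load 167 at a = 3.5: Pa²(3L − a)/(6EI) = 13127/EI
  δ_0 = 76512/EI
Flexibility coefficient — unit upward force at C: δ_{CC} = L³/(3EI) = 914.7/EI.
Compatibility at C: δ_0 − R_C·δ_{CC} = 0, so R_C = 76512/914.7 = 83.65 kN.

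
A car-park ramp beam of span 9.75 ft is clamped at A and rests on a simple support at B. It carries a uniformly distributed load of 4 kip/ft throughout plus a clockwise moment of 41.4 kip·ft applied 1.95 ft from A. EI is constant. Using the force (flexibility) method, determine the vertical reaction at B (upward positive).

Take the reaction at B as the redundant and release it; the primary structure is a cantilever fixed at A.
Free-end deflection of the primary structure under the applied loading (downward +):
  UDL 4: wL⁴/(8EI) = 4518/EI
  clockwise couple 41.4 at a = 1.95: M₀a(2L − a)/(2EI) = 708.4/EI
  δ_0 = 5227/EI
Tip deflection under a unit load at B: L³/(3EI) = 309/EI.
The prop prevents deflection at B: R_B = δ_0/δ_{BB} = 5227/309 = 16.92 kip.

R_B = 16.92 kip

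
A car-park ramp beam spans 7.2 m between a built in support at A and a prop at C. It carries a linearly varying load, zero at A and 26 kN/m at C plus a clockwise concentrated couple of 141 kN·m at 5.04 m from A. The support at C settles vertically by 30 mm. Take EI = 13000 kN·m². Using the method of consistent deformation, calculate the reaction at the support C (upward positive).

R_C = 75.08 kN

Release the roller at C. Primary structure: cantilever fixed at A.
Downward deflection at the released point C due to the loads:
  triangular load, peak 26 at the free end: 11w₀L⁴/(120EI) = 6405/EI
  clockwise couple 141 at a = 5.04: M₀a(2L − a)/(2EI) = 3326/EI
  δ_0 = 9731/EI
Tip deflection under a unit load at C: L³/(3EI) = 124.4/EI.
With EI = 13000 kN·m²: δ_0 = 0.74852 m and δ_{CC} = 0.00957 m/kN.
Compatibility — the beam at C must follow the support down by 0.03 m: δ_0 − R_C·δ_{CC} = 0.03, so R_C = (0.74852 − 0.03)/0.00957 = 75.08 kN.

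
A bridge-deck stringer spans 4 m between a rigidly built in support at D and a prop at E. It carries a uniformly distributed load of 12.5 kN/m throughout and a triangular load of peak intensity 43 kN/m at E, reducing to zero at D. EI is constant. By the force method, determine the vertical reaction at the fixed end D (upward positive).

R_D = 69.95 kN

Remove the prop at E; the released (primary) structure is a cantilever built in at D.
Free-end deflection of the primary structure under the applied loading (downward +):
  UDL 12.5: wL⁴/(8EI) = 400/EI
  triangular load, peak 43 at the free end: 11w₀L⁴/(120EI) = 1009/EI
  δ_0 = 1409/EI
Tip deflection under a unit load at E: L³/(3EI) = 21.33/EI.
The prop prevents deflection at E: R_E = δ_0/δ_{EE} = 1409/21.33 = 66.05 kN.
Vertical equilibrium: R_D = ΣP − R_E = 136 − 66.05 = 69.95 kN.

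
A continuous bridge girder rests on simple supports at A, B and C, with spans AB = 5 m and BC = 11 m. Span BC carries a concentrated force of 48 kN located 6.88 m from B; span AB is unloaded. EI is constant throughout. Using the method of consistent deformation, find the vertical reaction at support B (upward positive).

R_B = 34.98 kN

Take M_B as the redundant. Released structure: two simple spans AB and BC with a hinge at B.
End slopes at the hinge B, treating each span as simply supported:
  span BC: point load 48 at a = 6.88: Pab(L + b)/(6LEI) = 311.7/EI
  relative rotation θ_0 = (0 + 311.7)/EI = 311.7/EI
A unit hogging moment at B produces rotation L₁/(3EI) + L₂/(3EI) = 5.333/EI.
Slope continuity at B: θ_0 = M_B·5.333/EI, so M_B = 311.7/5.333 = 58.44 kN·m (hogging).
Span AB, ΣM about A with M_B applied at B: R_B^{AB}·5 = 0 + 58.44, so R_B^{AB} = 11.69 kN and R_A = 0 − 11.69 = -11.69 kN.
Span BC, ΣM about C: R_B^{BC}·11 = 197.8 + 58.44, so R_B^{BC} = 23.29 kN and R_C = 48 − 23.29 = 24.71 kN.
R_B = 11.69 + 23.29 = 34.98 kN.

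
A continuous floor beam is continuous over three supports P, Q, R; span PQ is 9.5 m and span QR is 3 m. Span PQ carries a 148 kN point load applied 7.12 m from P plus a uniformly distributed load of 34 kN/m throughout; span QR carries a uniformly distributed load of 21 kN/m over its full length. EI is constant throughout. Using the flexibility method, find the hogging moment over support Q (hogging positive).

Take M_Q as the redundant. Released structure: two simple spans PQ and QR with a hinge at Q.
Rotations at Q on the released spans (each span's end-slope, ×1/EI):
  span PQ: point load 148 at a = 7.12: Pab(L + a)/(6LEI) = 731.3/EI
  span PQ: UDL 34: wL³/(24EI) = 1215/EI
  span QR: UDL 21: wL³/(24EI) = 23.62/EI
  relative rotation θ_0 = (1946 + 23.62)/EI = 1970/EI
A unit hogging moment at Q produces rotation L₁/(3EI) + L₂/(3EI) = 4.167/EI.
Compatibility: M_Q·(L₁+L₂)/(3EI) = θ_0, giving M_Q = 472.7 kN·m (hogging).

M_Q = 472.7 kN·m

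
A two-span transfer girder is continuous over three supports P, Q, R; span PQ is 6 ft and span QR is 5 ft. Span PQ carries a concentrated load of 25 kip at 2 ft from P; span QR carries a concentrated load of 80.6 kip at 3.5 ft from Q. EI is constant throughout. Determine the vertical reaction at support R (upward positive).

R_R = 48.99 kip

Insert a hinge at Q; M_Q is the redundant, and each span becomes simply supported.
Discontinuity in slope at Q on the released structure — sum the simple-span end rotations:
  span PQ: point load 25 at a = 2: Pab(L + a)/(6LEI) = 44.44/EI
  span QR: point load 80.6 at a = 3.5: Pab(L + b)/(6LEI) = 91.68/EI
  relative rotation θ_0 = (44.44 + 91.68)/EI = 136.1/EI
A unit hogging moment at Q produces rotation L₁/(3EI) + L₂/(3EI) = 3.667/EI.
Compatibility: M_Q·(L₁+L₂)/(3EI) = θ_0, giving M_Q = 37.13 kip·ft (hogging).
Span QR, ΣM about R: R_Q^{QR}·5 = 120.9 + 37.13, so R_Q^{QR} = 31.61 kip and R_R = 80.6 − 31.61 = 48.99 kip.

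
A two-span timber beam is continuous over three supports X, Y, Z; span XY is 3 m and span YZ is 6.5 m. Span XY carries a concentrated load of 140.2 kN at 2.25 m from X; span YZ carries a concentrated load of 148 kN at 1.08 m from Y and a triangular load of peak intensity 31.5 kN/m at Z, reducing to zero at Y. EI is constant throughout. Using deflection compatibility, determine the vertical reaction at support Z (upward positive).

R_Z = 68.45 kN

Release continuity at Y by inserting a hinge; the redundant is the internal moment M_Y. The primary structure is two simply-supported spans XY and YZ.
Rotations at Y on the released spans (each span's end-slope, ×1/EI):
  span XY: point load 140.2 at a = 2.25: Pab(L + a)/(6LEI) = 69/EI
  span YZ: point load 148 at a = 1.08: Pab(L + b)/(6LEI) = 264.8/EI
  span YZ: triangular load, peak 31.5: 7w₀L³/(360EI) = 168.2/EI
  relative rotation θ_0 = (69 + 433)/EI = 502/EI
A unit hogging moment at Y produces rotation L₁/(3EI) + L₂/(3EI) = 3.167/EI.
Compatibility: M_Y·(L₁+L₂)/(3EI) = θ_0, giving M_Y = 158.5 kN·m (hogging).
Span YZ, ΣM about Z: R_Y^{YZ}·6.5 = 1024 + 158.5, so R_Y^{YZ} = 181.9 kN and R_Z = 250.4 − 181.9 = 68.45 kN.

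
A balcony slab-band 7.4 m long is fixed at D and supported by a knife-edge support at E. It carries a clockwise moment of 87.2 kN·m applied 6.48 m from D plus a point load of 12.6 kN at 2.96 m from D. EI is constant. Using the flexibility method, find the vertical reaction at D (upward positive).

R_D = -7.423 kN

Remove the prop at E; the released (primary) structure is a cantilever built in at D.
Downward deflection at the released point E due to the loads:
  clockwise couple 87.2 at a = 6.48: M₀a(2L − a)/(2EI) = 2351/EI
  point load 12.6 at a = 2.96: Pa²(3L − a)/(6EI) = 354/EI
  δ_0 = 2705/EI
Flexibility coefficient — unit upward force at E: δ_{EE} = L³/(3EI) = 135.1/EI.
The prop prevents deflection at E: R_E = δ_0/δ_{EE} = 2705/135.1 = 20.02 kN.
Vertical equilibrium: R_D = ΣP − R_E = 12.6 − 20.02 = -7.423 kN.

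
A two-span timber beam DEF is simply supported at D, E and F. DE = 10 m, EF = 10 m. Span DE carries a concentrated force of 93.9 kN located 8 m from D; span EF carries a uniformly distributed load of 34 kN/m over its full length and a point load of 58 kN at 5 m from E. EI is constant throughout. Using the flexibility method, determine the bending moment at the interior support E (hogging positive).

M_E = 334.5 kN·m

Insert a hinge at E; M_E is the redundant, and each span becomes simply supported.
End slopes at the hinge E, treating each span as simply supported:
  span DE: point load 93.9 at a = 8: Pab(L + a)/(6LEI) = 450.7/EI
  span EF: UDL 34: wL³/(24EI) = 1417/EI
  span EF: point load 58 at a = 5: Pab(L + b)/(6LEI) = 362.5/EI
  relative rotation θ_0 = (450.7 + 1779)/EI = 2230/EI
A unit hogging moment at E produces rotation L₁/(3EI) + L₂/(3EI) = 6.667/EI.
Compatibility: M_E·(L₁+L₂)/(3EI) = θ_0, giving M_E = 334.5 kN·m (hogging).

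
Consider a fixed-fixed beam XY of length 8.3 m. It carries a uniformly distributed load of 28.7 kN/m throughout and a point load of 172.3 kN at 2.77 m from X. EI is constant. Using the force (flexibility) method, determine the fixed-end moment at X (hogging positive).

M_X = 376.6 kN·m

Take the two fixed-end moments M_X, M_Y as redundants; the released structure is the simple span XY.
Simple-span end rotations at X and Y under the given loads:
  at X: UDL 28.7: wL³/(24EI) = 683.8/EI
  at Y: UDL 28.7: wL³/(24EI) = 683.8/EI
  at X: point load 172.3 at a = 2.77: Pab(L + b)/(6LEI) = 733/EI
  at Y: point load 172.3 at a = 2.77: Pab(L + a)/(6LEI) = 586.7/EI
  θ_X0 = 1417/EI,  θ_Y0 = 1270/EI
Flexibility coefficients: a unit moment at one end gives L/(3EI) there and L/(6EI) at the far end, so f₁₁ = f₂₂ = 2.767/EI and f₁₂ = f₂₁ = 1.383/EI.
Compatibility — zero rotation at each built-in end:
  2.767 M_X + 1.383 M_Y = 1417
  1.383 M_X + 2.767 M_Y = 1270
Solving the pair gives M_X = 376.6 kN·m and M_Y = 270.9 kN·m (hogging).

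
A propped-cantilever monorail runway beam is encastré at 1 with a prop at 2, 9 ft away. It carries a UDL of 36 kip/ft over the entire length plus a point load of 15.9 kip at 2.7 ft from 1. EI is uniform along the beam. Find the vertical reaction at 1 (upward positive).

R_1 = 216.5 kip

Choose R_2 as the redundant. The primary structure is the cantilever fixed at 1.
Primary-structure tip deflection at 2 by superposition:
  UDL 36: wL⁴/(8EI) = 29524/EI
  point load 15.9 at a = 2.7: Pa²(3L − a)/(6EI) = 469.4/EI
  δ_0 = 29994/EI
Flexibility coefficient — unit upward force at 2: δ_{22} = L³/(3EI) = 243/EI.
Compatibility at 2: δ_0 − R_2·δ_{22} = 0, so R_2 = 29994/243 = 123.4 kip.
Vertical equilibrium: R_1 = ΣP − R_2 = 339.9 − 123.4 = 216.5 kip.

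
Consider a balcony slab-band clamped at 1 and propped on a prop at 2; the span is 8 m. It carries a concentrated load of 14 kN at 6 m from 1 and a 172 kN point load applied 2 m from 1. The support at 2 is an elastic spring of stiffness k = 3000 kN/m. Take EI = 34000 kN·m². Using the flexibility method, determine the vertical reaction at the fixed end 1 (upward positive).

Choose R_2 as the redundant. The primary structure is the cantilever fixed at 1.
Deflection at 2 on the released cantilever, summing each load's contribution:
  point load 14 at a = 6: Pa²(3L − a)/(6EI) = 1512/EI
  point load 172 at a = 2: Pa²(3L − a)/(6EI) = 2523/EI
  δ_0 = 4035/EI
Flexibility coefficient — unit upward force at 2: δ_{22} = L³/(3EI) = 170.7/EI.
With EI = 34000 kN·m²: δ_0 = 0.11867 m and δ_{22} = 0.00502 m/kN.
Compatibility — the spring shortens by R_2/k under the reaction it provides: δ_0 − R_2·δ_{22} = R_2/k. With 1/k = 0.000333 m/kN, R_2 = δ_0 / (δ_{22} + 1/k) = 0.11867 / (0.00502 + 0.000333) = 22.17 kN.
Vertical equilibrium: R_1 = ΣP − R_2 = 186 − 22.17 = 163.8 kN.

R_1 = 163.8 kN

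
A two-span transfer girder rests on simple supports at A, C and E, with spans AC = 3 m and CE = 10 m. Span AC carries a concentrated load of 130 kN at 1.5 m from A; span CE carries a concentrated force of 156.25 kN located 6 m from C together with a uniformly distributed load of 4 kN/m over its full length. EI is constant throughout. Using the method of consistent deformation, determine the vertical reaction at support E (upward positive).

Take M_C as the redundant. Released structure: two simple spans AC and CE with a hinge at C.
End slopes at the hinge C, treating each span as simply supported:
  span AC: point load 130 at a = 1.5: Pab(L + a)/(6LEI) = 73.12/EI
  span CE: point load 156.25 at a = 6: Pab(L + b)/(6LEI) = 875/EI
  span CE: UDL 4: wL³/(24EI) = 166.7/EI
  relative rotation θ_0 = (73.12 + 1042)/EI = 1115/EI
A unit hogging moment at C produces rotation L₁/(3EI) + L₂/(3EI) = 4.333/EI.
Slope continuity at C: θ_0 = M_C·4.333/EI, so M_C = 1115/4.333 = 257.3 kN·m (hogging).
Span CE, ΣM about E: R_C^{CE}·10 = 825 + 257.3, so R_C^{CE} = 108.2 kN and R_E = 196.2 − 108.2 = 88.02 kN.

R_E = 88.02 kN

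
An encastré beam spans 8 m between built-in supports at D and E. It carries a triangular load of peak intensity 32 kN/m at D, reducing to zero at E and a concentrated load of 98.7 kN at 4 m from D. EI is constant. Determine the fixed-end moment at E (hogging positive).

M_E = 167 kN·m

Take the two fixed-end moments M_D, M_E as redundants; the released structure is the simple span DE.
On the primary (simply-supported) span, the end slopes from the loading are:
  at D: triangular load, peak 32: w₀L³/(45EI) = 364.1/EI
  at E: triangular load, peak 32: 7w₀L³/(360EI) = 318.6/EI
  at D: point load 98.7 at a = 4: Pab(L + b)/(6LEI) = 394.8/EI
  at E: point load 98.7 at a = 4: Pab(L + a)/(6LEI) = 394.8/EI
  θ_D0 = 758.9/EI,  θ_E0 = 713.4/EI
Flexibility coefficients: a unit moment at one end gives L/(3EI) there and L/(6EI) at the far end, so f₁₁ = f₂₂ = 2.667/EI and f₁₂ = f₂₁ = 1.333/EI.
Compatibility — zero rotation at each built-in end:
  2.667 M_D + 1.333 M_E = 758.9
  1.333 M_D + 2.667 M_E = 713.4
Solving the pair gives M_D = 201.1 kN·m and M_E = 167 kN·m (hogging).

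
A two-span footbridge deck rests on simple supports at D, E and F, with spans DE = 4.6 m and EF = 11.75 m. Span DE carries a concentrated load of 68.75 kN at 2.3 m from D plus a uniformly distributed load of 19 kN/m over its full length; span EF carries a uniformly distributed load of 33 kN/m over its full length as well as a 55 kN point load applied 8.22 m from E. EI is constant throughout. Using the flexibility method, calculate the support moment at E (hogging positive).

Take M_E as the redundant. Released structure: two simple spans DE and EF with a hinge at E.
Rotations at E on the released spans (each span's end-slope, ×1/EI):
  span DE: point load 68.75 at a = 2.3: Pab(L + a)/(6LEI) = 90.92/EI
  span DE: UDL 19: wL³/(24EI) = 77.06/EI
  span EF: UDL 33: wL³/(24EI) = 2231/EI
  span EF: point load 55 at a = 8.22: Pab(L + b)/(6LEI) = 345.9/EI
  relative rotation θ_0 = (168 + 2576)/EI = 2744/EI
A unit hogging moment at E produces rotation L₁/(3EI) + L₂/(3EI) = 5.45/EI.
Slope continuity at E: θ_0 = M_E·5.45/EI, so M_E = 2744/5.45 = 503.6 kN·m (hogging).

M_E = 503.6 kN·m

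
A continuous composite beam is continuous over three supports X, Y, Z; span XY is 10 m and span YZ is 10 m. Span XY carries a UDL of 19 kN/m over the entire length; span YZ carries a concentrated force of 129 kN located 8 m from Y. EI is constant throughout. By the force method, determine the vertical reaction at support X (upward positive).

Take M_Y as the redundant. Released structure: two simple spans XY and YZ with a hinge at Y.
Rotations at Y on the released spans (each span's end-slope, ×1/EI):
  span XY: UDL 19: wL³/(24EI) = 791.7/EI
  span YZ: point load 129 at a = 8: Pab(L + b)/(6LEI) = 412.8/EI
  relative rotation θ_0 = (791.7 + 412.8)/EI = 1204/EI
A unit hogging moment at Y produces rotation L₁/(3EI) + L₂/(3EI) = 6.667/EI.
Compatibility: M_Y·(L₁+L₂)/(3EI) = θ_0, giving M_Y = 180.7 kN·m (hogging).
Span XY, ΣM about X with M_Y applied at Y: R_Y^{XY}·10 = 950 + 180.7, so R_Y^{XY} = 113.1 kN and R_X = 190 − 113.1 = 76.93 kN.

R_X = 76.93 kN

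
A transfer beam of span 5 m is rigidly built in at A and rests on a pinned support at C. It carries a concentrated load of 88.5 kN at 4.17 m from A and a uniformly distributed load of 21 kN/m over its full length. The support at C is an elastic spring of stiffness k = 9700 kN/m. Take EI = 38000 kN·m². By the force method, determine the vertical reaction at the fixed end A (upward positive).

Remove the prop at C; the released (primary) structure is a cantilever built in at A.
Deflection at C on the released cantilever, summing each load's contribution:
  point load 88.5 at a = 4.17: Pa²(3L − a)/(6EI) = 2778/EI
  UDL 21: wL⁴/(8EI) = 1641/EI
  δ_0 = 4418/EI
Flexibility coefficient — unit upward force at C: δ_{CC} = L³/(3EI) = 41.67/EI.
With EI = 38000 kN·m²: δ_0 = 0.11627 m and δ_{CC} = 0.001096 m/kN.
Compatibility — the spring shortens by R_C/k under the reaction it provides: δ_0 − R_C·δ_{CC} = R_C/k. With 1/k = 0.000103 m/kN, R_C = δ_0 / (δ_{CC} + 1/k) = 0.11627 / (0.001096 + 0.000103) = 96.93 kN.
Vertical equilibrium: R_A = ΣP − R_C = 193.5 − 96.93 = 96.57 kN.

R_A = 96.57 kN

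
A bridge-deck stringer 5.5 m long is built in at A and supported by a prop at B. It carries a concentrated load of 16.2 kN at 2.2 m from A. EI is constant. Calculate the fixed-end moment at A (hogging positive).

M_A = 17.11 kN·m

Remove the prop at B; the released (primary) structure is a cantilever built in at A.
Free-end deflection of the primary structure under the applied loading (downward +):
  point load 16.2 at a = 2.2: Pa²(3L − a)/(6EI) = 186.9/EI
Tip deflection under a unit load at B: L³/(3EI) = 55.46/EI.
Compatibility at B: δ_0 − R_B·δ_{BB} = 0, so R_B = 186.9/55.46 = 3.37 kN.
Moment equilibrium about A: M_A = Σ(load moments about A) − R_B·L = 35.64 − 3.37×5.5 = 17.11 kN·m.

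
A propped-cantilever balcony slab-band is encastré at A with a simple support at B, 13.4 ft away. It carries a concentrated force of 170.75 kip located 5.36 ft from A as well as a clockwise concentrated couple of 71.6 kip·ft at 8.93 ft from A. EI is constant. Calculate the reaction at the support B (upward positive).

R_B = 42.64 kip

Take the reaction at B as the redundant and release it; the primary structure is a cantilever fixed at A.
Deflection at B on the released cantilever, summing each load's contribution:
  point load 170.75 at a = 5.36: Pa²(3L − a)/(6EI) = 28485/EI
  clockwise couple 71.6 at a = 8.93: M₀a(2L − a)/(2EI) = 5713/EI
  δ_0 = 34198/EI
Flexibility coefficient — unit upward force at B: δ_{BB} = L³/(3EI) = 802/EI.
Compatibility at B: δ_0 − R_B·δ_{BB} = 0, so R_B = 34198/802 = 42.64 kip.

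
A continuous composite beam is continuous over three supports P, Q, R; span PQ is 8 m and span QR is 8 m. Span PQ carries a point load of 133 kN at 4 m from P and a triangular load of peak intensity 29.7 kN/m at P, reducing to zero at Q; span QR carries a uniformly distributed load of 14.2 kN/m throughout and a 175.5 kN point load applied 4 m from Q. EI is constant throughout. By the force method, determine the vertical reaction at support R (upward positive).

R_R = 101.6 kN

Take M_Q as the redundant. Released structure: two simple spans PQ and QR with a hinge at Q.
Discontinuity in slope at Q on the released structure — sum the simple-span end rotations:
  span PQ: point load 133 at a = 4: Pab(L + a)/(6LEI) = 532/EI
  span PQ: triangular load, peak 29.7: 7w₀L³/(360EI) = 295.7/EI
  span QR: UDL 14.2: wL³/(24EI) = 302.9/EI
  span QR: point load 175.5 at a = 4: Pab(L + b)/(6LEI) = 702/EI
  relative rotation θ_0 = (827.7 + 1005)/EI = 1833/EI
A unit hogging moment at Q produces rotation L₁/(3EI) + L₂/(3EI) = 5.333/EI.
Slope continuity at Q: θ_0 = M_Q·5.333/EI, so M_Q = 1833/5.333 = 343.6 kN·m (hogging).
Span QR, ΣM about R: R_Q^{QR}·8 = 1156 + 343.6, so R_Q^{QR} = 187.5 kN and R_R = 289.1 − 187.5 = 101.6 kN.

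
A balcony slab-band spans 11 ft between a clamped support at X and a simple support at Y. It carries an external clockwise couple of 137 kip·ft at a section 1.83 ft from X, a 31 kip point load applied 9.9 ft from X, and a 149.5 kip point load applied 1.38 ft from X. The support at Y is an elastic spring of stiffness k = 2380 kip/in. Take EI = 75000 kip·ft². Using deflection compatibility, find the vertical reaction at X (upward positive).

R_X = 145.3 kip

Take the reaction at Y as the redundant and release it; the primary structure is a cantilever fixed at X.
Free-end deflection of the primary structure under the applied loading (downward +):
  clockwise couple 137 at a = 1.83: M₀a(2L − a)/(2EI) = 2528/EI
  point load 31 at a = 9.9: Pa²(3L − a)/(6EI) = 11697/EI
  point load 149.5 at a = 1.38: Pa²(3L − a)/(6EI) = 1500/EI
  δ_0 = 15726/EI
Flexibility coefficient — unit upward force at Y: δ_{YY} = L³/(3EI) = 443.7/EI.
With EI = 75000 kip·ft²: δ_0 = 0.20968 ft and δ_{YY} = 0.005916 ft/kip.
Compatibility — the spring shortens by R_Y/k under the reaction it provides: δ_0 − R_Y·δ_{YY} = R_Y/k. With 1/k = 1/(2380×12) ft/kip = 0.000035 ft/kip, R_Y = δ_0 / (δ_{YY} + 1/k) = 0.20968 / (0.005916 + 0.000035) = 35.24 kip.
Vertical equilibrium: R_X = ΣP − R_Y = 180.5 − 35.24 = 145.3 kip.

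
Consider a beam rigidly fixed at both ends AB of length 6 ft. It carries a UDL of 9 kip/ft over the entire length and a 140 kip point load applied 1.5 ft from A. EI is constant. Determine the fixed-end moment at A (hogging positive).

Release both end moments; the primary structure is a simply-supported span AB with redundants M_A and M_B.
On the primary (simply-supported) span, the end slopes from the loading are:
  at A: UDL 9: wL³/(24EI) = 81/EI
  at B: UDL 9: wL³/(24EI) = 81/EI
  at A: point load 140 at a = 1.5: Pab(L + b)/(6LEI) = 275.6/EI
  at B: point load 140 at a = 1.5: Pab(L + a)/(6LEI) = 196.9/EI
  θ_A0 = 356.6/EI,  θ_B0 = 277.9/EI
Flexibility coefficients: a unit moment at one end gives L/(3EI) there and L/(6EI) at the far end, so f₁₁ = f₂₂ = 2/EI and f₁₂ = f₂₁ = 1/EI.
Compatibility — zero rotation at each built-in end:
  2 M_A + 1 M_B = 356.6
  1 M_A + 2 M_B = 277.9
Solving the pair gives M_A = 145.1 kip·ft and M_B = 66.38 kip·ft (hogging).

M_A = 145.1 kip·ft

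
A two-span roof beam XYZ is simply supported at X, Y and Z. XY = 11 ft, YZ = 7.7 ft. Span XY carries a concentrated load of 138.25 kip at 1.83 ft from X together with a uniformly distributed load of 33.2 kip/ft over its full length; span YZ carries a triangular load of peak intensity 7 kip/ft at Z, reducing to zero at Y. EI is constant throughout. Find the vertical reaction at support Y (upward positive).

R_Y = 298 kip

Take M_Y as the redundant. Released structure: two simple spans XY and YZ with a hinge at Y.
Discontinuity in slope at Y on the released structure — sum the simple-span end rotations:
  span XY: point load 138.25 at a = 1.83: Pab(L + a)/(6LEI) = 451/EI
  span XY: UDL 33.2: wL³/(24EI) = 1841/EI
  span YZ: triangular load, peak 7: 7w₀L³/(360EI) = 62.14/EI
  relative rotation θ_0 = (2292 + 62.14)/EI = 2354/EI
A unit hogging moment at Y produces rotation L₁/(3EI) + L₂/(3EI) = 6.233/EI.
Compatibility: M_Y·(L₁+L₂)/(3EI) = θ_0, giving M_Y = 377.7 kip·ft (hogging).
Span XY, ΣM about X with M_Y applied at Y: R_Y^{XY}·11 = 2262 + 377.7, so R_Y^{XY} = 239.9 kip and R_X = 503.4 − 239.9 = 263.5 kip.
Span YZ, ΣM about Z: R_Y^{YZ}·7.7 = 69.17 + 377.7, so R_Y^{YZ} = 58.04 kip and R_Z = 26.95 − 58.04 = -31.09 kip.
R_Y = 239.9 + 58.04 = 298 kip.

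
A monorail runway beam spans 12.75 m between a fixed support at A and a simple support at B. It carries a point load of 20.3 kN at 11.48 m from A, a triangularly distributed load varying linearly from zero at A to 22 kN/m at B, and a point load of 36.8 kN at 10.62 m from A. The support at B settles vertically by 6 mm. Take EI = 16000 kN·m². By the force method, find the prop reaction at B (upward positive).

R_B = 121.9 kN

Release the roller at B. Primary structure: cantilever fixed at A.
Deflection at B on the released cantilever, summing each load's contribution:
  point load 20.3 at a = 11.48: Pa²(3L − a)/(6EI) = 11936/EI
  triangular load, peak 22 at the free end: 11w₀L⁴/(120EI) = 53294/EI
  point load 36.8 at a = 10.62: Pa²(3L − a)/(6EI) = 19113/EI
  δ_0 = 84343/EI
Flexibility coefficient — unit upward force at B: δ_{BB} = L³/(3EI) = 690.9/EI.
With EI = 16000 kN·m²: δ_0 = 5.2714 m and δ_{BB} = 0.043181 m/kN.
Compatibility — the beam at B must follow the support down by 0.006 m: δ_0 − R_B·δ_{BB} = 0.006, so R_B = (5.2714 − 0.006)/0.043181 = 121.9 kN.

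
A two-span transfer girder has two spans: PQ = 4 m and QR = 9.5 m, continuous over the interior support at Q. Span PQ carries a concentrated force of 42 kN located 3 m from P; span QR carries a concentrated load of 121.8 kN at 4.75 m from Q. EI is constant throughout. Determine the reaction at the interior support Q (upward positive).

Take M_Q as the redundant. Released structure: two simple spans PQ and QR with a hinge at Q.
Discontinuity in slope at Q on the released structure — sum the simple-span end rotations:
  span PQ: point load 42 at a = 3: Pab(L + a)/(6LEI) = 36.75/EI
  span QR: point load 121.8 at a = 4.75: Pab(L + b)/(6LEI) = 687/EI
  relative rotation θ_0 = (36.75 + 687)/EI = 723.8/EI
A unit hogging moment at Q produces rotation L₁/(3EI) + L₂/(3EI) = 4.5/EI.
Compatibility: M_Q·(L₁+L₂)/(3EI) = θ_0, giving M_Q = 160.8 kN·m (hogging).
Span PQ, ΣM about P with M_Q applied at Q: R_Q^{PQ}·4 = 126 + 160.8, so R_Q^{PQ} = 71.71 kN and R_P = 42 − 71.71 = -29.71 kN.
Span QR, ΣM about R: R_Q^{QR}·9.5 = 578.5 + 160.8, so R_Q^{QR} = 77.83 kN and R_R = 121.8 − 77.83 = 43.97 kN.
R_Q = 71.71 + 77.83 = 149.5 kN.

R_Q = 149.5 kN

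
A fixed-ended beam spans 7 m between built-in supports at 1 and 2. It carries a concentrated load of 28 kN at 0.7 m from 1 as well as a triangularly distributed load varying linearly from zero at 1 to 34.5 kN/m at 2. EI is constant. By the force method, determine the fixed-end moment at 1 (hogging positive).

Take the two fixed-end moments M_1, M_2 as redundants; the released structure is the simple span 12.
On the primary (simply-supported) span, the end slopes from the loading are:
  at 1: point load 28 at a = 0.7: Pab(L + b)/(6LEI) = 39.1/EI
  at 2: point load 28 at a = 0.7: Pab(L + a)/(6LEI) = 22.64/EI
  at 1: triangular load, peak 34.5: 7w₀L³/(360EI) = 230.1/EI
  at 2: triangular load, peak 34.5: w₀L³/(45EI) = 263/EI
  θ_10 = 269.2/EI,  θ_20 = 285.6/EI
Flexibility coefficients: a unit moment at one end gives L/(3EI) there and L/(6EI) at the far end, so f₁₁ = f₂₂ = 2.333/EI and f₁₂ = f₂₁ = 1.167/EI.
Compatibility — zero rotation at each built-in end:
  2.333 M_1 + 1.167 M_2 = 269.2
  1.167 M_1 + 2.333 M_2 = 285.6
Solving the pair gives M_1 = 72.23 kN·m and M_2 = 86.29 kN·m (hogging).

M_1 = 72.23 kN·m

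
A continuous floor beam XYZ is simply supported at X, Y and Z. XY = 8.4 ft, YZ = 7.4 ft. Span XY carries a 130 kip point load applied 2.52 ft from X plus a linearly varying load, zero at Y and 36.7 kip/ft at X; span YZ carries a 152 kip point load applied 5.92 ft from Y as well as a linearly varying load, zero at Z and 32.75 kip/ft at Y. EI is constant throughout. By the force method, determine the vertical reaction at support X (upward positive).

Insert a hinge at Y; M_Y is the redundant, and each span becomes simply supported.
End slopes at the hinge Y, treating each span as simply supported:
  span XY: point load 130 at a = 2.52: Pab(L + a)/(6LEI) = 417.4/EI
  span XY: triangular load, peak 36.7: 7w₀L³/(360EI) = 423/EI
  span YZ: point load 152 at a = 5.92: Pab(L + b)/(6LEI) = 266.4/EI
  span YZ: triangular load, peak 32.75: w₀L³/(45EI) = 294.9/EI
  relative rotation θ_0 = (840.3 + 561.3)/EI = 1402/EI
A unit hogging moment at Y produces rotation L₁/(3EI) + L₂/(3EI) = 5.267/EI.
Slope continuity at Y: θ_0 = M_Y·5.267/EI, so M_Y = 1402/5.267 = 266.1 kip·ft (hogging).
Span XY, ΣM about X with M_Y applied at Y: R_Y^{XY}·8.4 = 759.2 + 266.1, so R_Y^{XY} = 122.1 kip and R_X = 284.1 − 122.1 = 162.1 kip.

R_X = 162.1 kip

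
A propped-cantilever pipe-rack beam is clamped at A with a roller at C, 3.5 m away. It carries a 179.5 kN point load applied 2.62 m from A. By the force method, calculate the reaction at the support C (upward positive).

Take the reaction at C as the redundant and release it; the primary structure is a cantilever fixed at A.
Free-end deflection of the primary structure under the applied loading (downward +):
  point load 179.5 at a = 2.62: Pa²(3L − a)/(6EI) = 1618/EI
Flexibility coefficient — unit upward force at C: δ_{CC} = L³/(3EI) = 14.29/EI.
The prop prevents deflection at C: R_C = δ_0/δ_{CC} = 1618/14.29 = 113.2 kN.

R_C = 113.2 kN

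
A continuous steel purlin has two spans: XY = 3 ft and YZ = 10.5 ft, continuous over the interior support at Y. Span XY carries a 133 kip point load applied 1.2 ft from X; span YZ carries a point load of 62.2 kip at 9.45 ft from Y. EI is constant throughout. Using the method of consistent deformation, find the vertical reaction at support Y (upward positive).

R_Y = 76.58 kip

Release continuity at Y by inserting a hinge; the redundant is the internal moment M_Y. The primary structure is two simply-supported spans XY and YZ.
Rotations at Y on the released spans (each span's end-slope, ×1/EI):
  span XY: point load 133 at a = 1.2: Pab(L + a)/(6LEI) = 67.03/EI
  span YZ: point load 62.2 at a = 9.45: Pab(L + b)/(6LEI) = 113.1/EI
  relative rotation θ_0 = (67.03 + 113.1)/EI = 180.2/EI
A unit hogging moment at Y produces rotation L₁/(3EI) + L₂/(3EI) = 4.5/EI.
Compatibility: M_Y·(L₁+L₂)/(3EI) = θ_0, giving M_Y = 40.04 kip·ft (hogging).
Span XY, ΣM about X with M_Y applied at Y: R_Y^{XY}·3 = 159.6 + 40.04, so R_Y^{XY} = 66.55 kip and R_X = 133 − 66.55 = 66.45 kip.
Span YZ, ΣM about Z: R_Y^{YZ}·10.5 = 65.31 + 40.04, so R_Y^{YZ} = 10.03 kip and R_Z = 62.2 − 10.03 = 52.17 kip.
R_Y = 66.55 + 10.03 = 76.58 kip.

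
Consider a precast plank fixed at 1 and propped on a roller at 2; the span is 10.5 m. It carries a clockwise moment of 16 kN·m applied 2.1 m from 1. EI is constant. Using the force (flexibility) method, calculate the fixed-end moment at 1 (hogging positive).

Take the reaction at 2 as the redundant and release it; the primary structure is a cantilever fixed at 1.
Free-end deflection of the primary structure under the applied loading (downward +):
  clockwise couple 16 at a = 2.1: M₀a(2L − a)/(2EI) = 317.5/EI
Tip deflection under a unit load at 2: L³/(3EI) = 385.9/EI.
Compatibility at 2: δ_0 − R_2·δ_{22} = 0, so R_2 = 317.5/385.9 = 0.8229 kN.
Moment equilibrium about 1: M_1 = Σ(load moments about 1) − R_2·L = 16 − 0.8229×10.5 = 7.36 kN·m.

M_1 = 7.36 kN·m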